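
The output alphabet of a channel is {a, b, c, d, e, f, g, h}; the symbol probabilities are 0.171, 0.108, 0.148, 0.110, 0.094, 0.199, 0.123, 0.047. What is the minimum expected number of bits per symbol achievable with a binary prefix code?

2.942 bits/symbol

Repeatedly combine the two least-probable nodes; the expected code length is the sum of the merged weights.
merge 47/1000 + 47/500 → 141/1000
merge 27/250 + 11/100 → 109/500
merge 123/1000 + 141/1000 → 33/125
merge 37/250 + 171/1000 → 319/1000
merge 199/1000 + 109/500 → 417/1000
merge 33/125 + 319/1000 → 583/1000
merge 417/1000 + 583/1000 → 1
L = 141/1000 + 109/500 + 33/125 + 319/1000 + 417/1000 + 583/1000 + 1 = 1471/500 = 2.942 bits/symbol.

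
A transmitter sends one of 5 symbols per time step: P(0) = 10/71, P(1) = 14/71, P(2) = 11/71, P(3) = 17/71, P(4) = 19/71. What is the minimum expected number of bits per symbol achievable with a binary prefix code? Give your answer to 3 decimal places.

Repeatedly combine the two least-probable nodes; the expected code length is the sum of the merged weights.
merge 10/71 + 11/71 → 21/71
merge 14/71 + 17/71 → 31/71
merge 19/71 + 21/71 → 40/71
merge 31/71 + 40/71 → 1
L = 21/71 + 31/71 + 40/71 + 1 = 163/71 ≈ 2.296 bits/symbol.

2.296 bits/symbol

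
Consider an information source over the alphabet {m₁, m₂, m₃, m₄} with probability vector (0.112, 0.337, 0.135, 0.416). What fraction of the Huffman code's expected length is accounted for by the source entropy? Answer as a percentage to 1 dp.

98.2%

Entropy H = −Σ p log₂ p ≈ 1.7990 bits.
Huffman merges: 14/125+27/200→247/1000; 247/1000+337/1000→73/125; 52/125+73/125→1. L = 1831/1000 ≈ 1.8310.
Efficiency = H/L = 1.7990/1.8310 = 98.2%.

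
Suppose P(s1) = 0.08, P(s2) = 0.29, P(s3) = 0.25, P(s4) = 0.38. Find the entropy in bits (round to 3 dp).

1.840 bits

H = −Σ pᵢ log₂ pᵢ.
−0.08·log₂(0.08) = 0.2915
−0.29·log₂(0.29) = 0.5179
−0.25·log₂(0.25) = 0.5000
−0.38·log₂(0.38) = 0.5305
Sum ≈ 1.8399 → 1.840 bits.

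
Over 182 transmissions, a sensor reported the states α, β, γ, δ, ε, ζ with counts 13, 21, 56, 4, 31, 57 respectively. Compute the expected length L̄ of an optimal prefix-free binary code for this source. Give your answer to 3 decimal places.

Probabilities are the counts divided by 182.
Repeatedly combine the two least-probable nodes; the expected code length is the sum of the merged weights.
merge 2/91 + 1/14 → 17/182
merge 17/182 + 3/26 → 19/91
merge 31/182 + 19/91 → 69/182
merge 4/13 + 57/182 → 113/182
merge 69/182 + 113/182 → 1
L = 17/182 + 19/91 + 69/182 + 113/182 + 1 = 419/182 ≈ 2.302 bits/symbol.

2.302 bits/symbol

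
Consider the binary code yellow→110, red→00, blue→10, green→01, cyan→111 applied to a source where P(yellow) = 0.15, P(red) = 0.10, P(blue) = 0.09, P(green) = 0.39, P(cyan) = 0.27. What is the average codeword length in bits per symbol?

2.42 bits/symbol

L̄ = Σ pᵢ·ℓᵢ = 0.15·3 + 0.10·2 + 0.09·2 + 0.39·2 + 0.27·3 = 2.42 bits/symbol.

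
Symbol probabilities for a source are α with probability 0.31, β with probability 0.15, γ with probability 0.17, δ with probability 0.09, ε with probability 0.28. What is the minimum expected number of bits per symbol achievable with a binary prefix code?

Repeatedly combine the two least-probable nodes; the expected code length is the sum of the merged weights.
merge 9/100 + 3/20 → 6/25
merge 17/100 + 6/25 → 41/100
merge 7/25 + 31/100 → 59/100
merge 41/100 + 59/100 → 1
L = 6/25 + 41/100 + 59/100 + 1 = 56/25 = 2.24 bits/symbol.

2.24 bits/symbol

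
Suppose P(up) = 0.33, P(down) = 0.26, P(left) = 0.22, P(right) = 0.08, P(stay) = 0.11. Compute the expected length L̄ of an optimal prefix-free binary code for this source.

2.19 bits/symbol

Repeatedly combine the two least-probable nodes; the expected code length is the sum of the merged weights.
merge 2/25 + 11/100 → 19/100
merge 19/100 + 11/50 → 41/100
merge 13/50 + 33/100 → 59/100
merge 41/100 + 59/100 → 1
L = 19/100 + 41/100 + 59/100 + 1 = 219/100 = 2.19 bits/symbol.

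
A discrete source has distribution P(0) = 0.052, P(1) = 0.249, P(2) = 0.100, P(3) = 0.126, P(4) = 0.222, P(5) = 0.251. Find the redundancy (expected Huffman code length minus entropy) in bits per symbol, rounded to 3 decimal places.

0.017 bits

Entropy H = −Σ p log₂ p ≈ 2.4126 bits.
Huffman merges: 13/250+1/10→19/125; 63/500+19/125→139/500; 111/500+249/1000→471/1000; 251/1000+139/500→529/1000; 471/1000+529/1000→1. L = 243/100 ≈ 2.4300.
L − H = 2.4300 − 2.4126 = 0.017 bits.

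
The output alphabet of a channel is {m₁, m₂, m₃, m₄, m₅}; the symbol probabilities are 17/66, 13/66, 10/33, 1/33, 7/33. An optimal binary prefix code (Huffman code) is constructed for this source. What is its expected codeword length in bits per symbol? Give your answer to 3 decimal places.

2.227 bits/symbol

Repeatedly combine the two least-probable nodes; the expected code length is the sum of the merged weights.
merge 1/33 + 13/66 → 5/22
merge 7/33 + 5/22 → 29/66
merge 17/66 + 10/33 → 37/66
merge 29/66 + 37/66 → 1
L = 5/22 + 29/66 + 37/66 + 1 = 49/22 ≈ 2.227 bits/symbol.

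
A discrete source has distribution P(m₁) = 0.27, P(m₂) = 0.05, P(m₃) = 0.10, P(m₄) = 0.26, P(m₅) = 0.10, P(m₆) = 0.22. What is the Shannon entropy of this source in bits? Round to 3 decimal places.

2.376 bits

H = −Σ pᵢ log₂ pᵢ.
−0.27·log₂(0.27) = 0.5100
−0.05·log₂(0.05) = 0.2161
−0.10·log₂(0.10) = 0.3322
−0.26·log₂(0.26) = 0.5053
−0.10·log₂(0.10) = 0.3322
−0.22·log₂(0.22) = 0.4806
Sum ≈ 2.3764 → 2.376 bits.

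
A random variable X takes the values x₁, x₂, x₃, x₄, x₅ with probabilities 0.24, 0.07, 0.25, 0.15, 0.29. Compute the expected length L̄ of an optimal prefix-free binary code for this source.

2.22 bits/symbol

Repeatedly combine the two least-probable nodes; the expected code length is the sum of the merged weights.
merge 7/100 + 3/20 → 11/50
merge 11/50 + 6/25 → 23/50
merge 1/4 + 29/100 → 27/50
merge 23/50 + 27/50 → 1
L = 11/50 + 23/50 + 27/50 + 1 = 111/50 = 2.22 bits/symbol.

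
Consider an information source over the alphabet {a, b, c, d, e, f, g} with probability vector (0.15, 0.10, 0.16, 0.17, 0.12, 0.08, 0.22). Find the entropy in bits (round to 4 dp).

H = −Σ pᵢ log₂ pᵢ.
−0.15·log₂(0.15) = 0.4105
−0.10·log₂(0.10) = 0.3322
−0.16·log₂(0.16) = 0.4230
−0.17·log₂(0.17) = 0.4346
−0.12·log₂(0.12) = 0.3671
−0.08·log₂(0.08) = 0.2915
−0.22·log₂(0.22) = 0.4806
Sum ≈ 2.7395 → 2.7395 bits.

2.7395 bits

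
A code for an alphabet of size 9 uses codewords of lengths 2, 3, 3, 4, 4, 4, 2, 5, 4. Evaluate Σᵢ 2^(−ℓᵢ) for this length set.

1.03125

With common denominator 2^5 = 32: Σ 2^(−ℓᵢ) = 8/32 + 4/32 + 4/32 + 2/32 + 2/32 + 2/32 + 8/32 + 1/32 + 2/32 = 33/32 = 1.03125.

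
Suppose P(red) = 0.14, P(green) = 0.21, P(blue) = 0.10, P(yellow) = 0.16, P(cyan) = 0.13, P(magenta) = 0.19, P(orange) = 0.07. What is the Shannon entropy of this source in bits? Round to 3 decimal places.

H = −Σ pᵢ log₂ pᵢ.
−0.14·log₂(0.14) = 0.3971
−0.21·log₂(0.21) = 0.4728
−0.10·log₂(0.10) = 0.3322
−0.16·log₂(0.16) = 0.4230
−0.13·log₂(0.13) = 0.3826
−0.19·log₂(0.19) = 0.4552
−0.07·log₂(0.07) = 0.2686
Sum ≈ 2.7316 → 2.732 bits.

2.732 bits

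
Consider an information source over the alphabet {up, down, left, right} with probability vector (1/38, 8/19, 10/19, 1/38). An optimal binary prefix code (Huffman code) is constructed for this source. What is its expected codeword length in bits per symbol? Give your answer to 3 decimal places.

1.526 bits/symbol

Repeatedly combine the two least-probable nodes; the expected code length is the sum of the merged weights.
merge 1/38 + 1/38 → 1/19
merge 1/19 + 8/19 → 9/19
merge 9/19 + 10/19 → 1
L = 1/19 + 9/19 + 1 = 29/19 ≈ 1.526 bits/symbol.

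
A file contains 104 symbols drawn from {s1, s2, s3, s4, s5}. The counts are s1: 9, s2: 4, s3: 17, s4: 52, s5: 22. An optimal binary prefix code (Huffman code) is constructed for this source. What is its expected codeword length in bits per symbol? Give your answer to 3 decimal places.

Probabilities are the counts divided by 104.
Repeatedly combine the two least-probable nodes; the expected code length is the sum of the merged weights.
merge 1/26 + 9/104 → 1/8
merge 1/8 + 17/104 → 15/52
merge 11/52 + 15/52 → 1/2
merge 1/2 + 1/2 → 1
L = 1/8 + 15/52 + 1/2 + 1 = 199/104 ≈ 1.913 bits/symbol.

1.913 bits/symbol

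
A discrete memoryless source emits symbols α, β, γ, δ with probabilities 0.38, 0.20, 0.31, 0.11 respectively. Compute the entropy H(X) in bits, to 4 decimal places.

H = −Σ pᵢ log₂ pᵢ.
−0.38·log₂(0.38) = 0.5305
−0.20·log₂(0.20) = 0.4644
−0.31·log₂(0.31) = 0.5238
−0.11·log₂(0.11) = 0.3503
Sum ≈ 1.8689 → 1.8689 bits.

1.8689 bits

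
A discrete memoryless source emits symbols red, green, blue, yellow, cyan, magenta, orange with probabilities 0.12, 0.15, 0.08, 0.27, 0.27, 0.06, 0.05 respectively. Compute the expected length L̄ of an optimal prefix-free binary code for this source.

Repeatedly combine the two least-probable nodes; the expected code length is the sum of the merged weights.
merge 1/20 + 3/50 → 11/100
merge 2/25 + 11/100 → 19/100
merge 3/25 + 3/20 → 27/100
merge 19/100 + 27/100 → 23/50
merge 27/100 + 27/100 → 27/50
merge 23/50 + 27/50 → 1
L = 11/100 + 19/100 + 27/100 + 23/50 + 27/50 + 1 = 257/100 = 2.57 bits/symbol.

2.57 bits/symbol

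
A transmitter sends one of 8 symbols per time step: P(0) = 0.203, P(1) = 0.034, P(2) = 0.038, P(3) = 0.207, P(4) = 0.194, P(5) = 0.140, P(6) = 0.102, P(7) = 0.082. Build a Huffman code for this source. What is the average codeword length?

Repeatedly combine the two least-probable nodes; the expected code length is the sum of the merged weights.
merge 17/500 + 19/500 → 9/125
merge 9/125 + 41/500 → 77/500
merge 51/500 + 7/50 → 121/500
merge 77/500 + 97/500 → 87/250
merge 203/1000 + 207/1000 → 41/100
merge 121/500 + 87/250 → 59/100
merge 41/100 + 59/100 → 1
L = 9/125 + 77/500 + 121/500 + 87/250 + 41/100 + 59/100 + 1 = 352/125 = 2.816 bits/symbol.

2.816 bits/symbol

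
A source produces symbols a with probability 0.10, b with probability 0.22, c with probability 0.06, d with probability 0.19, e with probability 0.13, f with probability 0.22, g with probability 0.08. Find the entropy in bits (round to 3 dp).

2.666 bits

H = −Σ pᵢ log₂ pᵢ.
−0.10·log₂(0.10) = 0.3322
−0.22·log₂(0.22) = 0.4806
−0.06·log₂(0.06) = 0.2435
−0.19·log₂(0.19) = 0.4552
−0.13·log₂(0.13) = 0.3826
−0.22·log₂(0.22) = 0.4806
−0.08·log₂(0.08) = 0.2915
Sum ≈ 2.6663 → 2.666 bits.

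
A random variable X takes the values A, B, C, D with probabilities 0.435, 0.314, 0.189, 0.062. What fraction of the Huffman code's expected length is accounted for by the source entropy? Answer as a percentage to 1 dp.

Entropy H = −Σ p log₂ p ≈ 1.7501 bits.
Huffman merges: 31/500+189/1000→251/1000; 251/1000+157/500→113/200; 87/200+113/200→1. L = 227/125 ≈ 1.8160.
Efficiency = H/L = 1.7501/1.8160 = 96.4%.

96.4%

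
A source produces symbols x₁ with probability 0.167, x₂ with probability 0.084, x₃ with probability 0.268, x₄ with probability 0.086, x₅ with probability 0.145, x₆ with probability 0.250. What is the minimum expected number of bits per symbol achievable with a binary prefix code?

Repeatedly combine the two least-probable nodes; the expected code length is the sum of the merged weights.
merge 21/250 + 43/500 → 17/100
merge 29/200 + 167/1000 → 39/125
merge 17/100 + 1/4 → 21/50
merge 67/250 + 39/125 → 29/50
merge 21/50 + 29/50 → 1
L = 17/100 + 39/125 + 21/50 + 29/50 + 1 = 1241/500 = 2.482 bits/symbol.

2.482 bits/symbol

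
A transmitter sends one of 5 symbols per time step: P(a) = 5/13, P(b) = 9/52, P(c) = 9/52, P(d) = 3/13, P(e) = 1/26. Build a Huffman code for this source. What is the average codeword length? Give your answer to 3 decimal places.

2.212 bits/symbol

Repeatedly combine the two least-probable nodes; the expected code length is the sum of the merged weights.
merge 1/26 + 9/52 → 11/52
merge 9/52 + 11/52 → 5/13
merge 3/13 + 5/13 → 8/13
merge 5/13 + 8/13 → 1
L = 11/52 + 5/13 + 8/13 + 1 = 115/52 ≈ 2.212 bits/symbol.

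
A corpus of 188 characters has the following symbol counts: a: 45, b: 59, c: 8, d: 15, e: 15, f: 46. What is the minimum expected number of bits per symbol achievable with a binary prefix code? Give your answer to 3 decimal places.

2.324 bits/symbol

Probabilities are the counts divided by 188.
Repeatedly combine the two least-probable nodes; the expected code length is the sum of the merged weights.
merge 2/47 + 15/188 → 23/188
merge 15/188 + 23/188 → 19/94
merge 19/94 + 45/188 → 83/188
merge 23/94 + 59/188 → 105/188
merge 83/188 + 105/188 → 1
L = 23/188 + 19/94 + 83/188 + 105/188 + 1 = 437/188 ≈ 2.324 bits/symbol.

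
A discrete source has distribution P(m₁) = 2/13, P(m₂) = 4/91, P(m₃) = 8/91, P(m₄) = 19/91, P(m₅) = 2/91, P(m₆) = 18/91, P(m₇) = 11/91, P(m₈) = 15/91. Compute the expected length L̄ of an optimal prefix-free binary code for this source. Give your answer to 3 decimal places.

Repeatedly combine the two least-probable nodes; the expected code length is the sum of the merged weights.
merge 2/91 + 4/91 → 6/91
merge 6/91 + 8/91 → 2/13
merge 11/91 + 2/13 → 25/91
merge 2/13 + 15/91 → 29/91
merge 18/91 + 19/91 → 37/91
merge 25/91 + 29/91 → 54/91
merge 37/91 + 54/91 → 1
L = 6/91 + 2/13 + 25/91 + 29/91 + 37/91 + 54/91 + 1 = 256/91 ≈ 2.813 bits/symbol.

2.813 bits/symbol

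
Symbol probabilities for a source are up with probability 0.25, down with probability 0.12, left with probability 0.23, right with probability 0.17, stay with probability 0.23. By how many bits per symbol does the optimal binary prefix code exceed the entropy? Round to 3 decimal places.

Entropy H = −Σ p log₂ p ≈ 2.2770 bits.
Huffman merges: 3/25+17/100→29/100; 23/100+23/100→23/50; 1/4+29/100→27/50; 23/50+27/50→1. L = 229/100 ≈ 2.2900.
L − H = 2.2900 − 2.2770 = 0.013 bits.

0.013 bits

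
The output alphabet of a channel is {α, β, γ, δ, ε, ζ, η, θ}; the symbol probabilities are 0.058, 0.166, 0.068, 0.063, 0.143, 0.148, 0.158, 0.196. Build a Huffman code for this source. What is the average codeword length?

Repeatedly combine the two least-probable nodes; the expected code length is the sum of the merged weights.
merge 29/500 + 63/1000 → 121/1000
merge 17/250 + 121/1000 → 189/1000
merge 143/1000 + 37/250 → 291/1000
merge 79/500 + 83/500 → 81/250
merge 189/1000 + 49/250 → 77/200
merge 291/1000 + 81/250 → 123/200
merge 77/200 + 123/200 → 1
L = 121/1000 + 189/1000 + 291/1000 + 81/250 + 77/200 + 123/200 + 1 = 117/40 = 2.925 bits/symbol.

2.925 bits/symbol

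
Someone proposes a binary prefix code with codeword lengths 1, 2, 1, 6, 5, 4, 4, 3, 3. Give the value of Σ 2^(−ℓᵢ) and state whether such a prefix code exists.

1.671875; no

With common denominator 2^6 = 64: Σ 2^(−ℓᵢ) = 32/64 + 16/64 + 32/64 + 1/64 + 2/64 + 4/64 + 4/64 + 8/64 + 8/64 = 107/64 = 1.671875.
Kraft's inequality requires Σ ≤ 1; here Σ = 1.671875 > 1, so no such prefix code exists.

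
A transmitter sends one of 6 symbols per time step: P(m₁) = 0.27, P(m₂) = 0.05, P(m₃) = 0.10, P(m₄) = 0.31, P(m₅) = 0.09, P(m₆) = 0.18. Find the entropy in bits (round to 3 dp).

2.340 bits

H = −Σ pᵢ log₂ pᵢ.
−0.27·log₂(0.27) = 0.5100
−0.05·log₂(0.05) = 0.2161
−0.10·log₂(0.10) = 0.3322
−0.31·log₂(0.31) = 0.5238
−0.09·log₂(0.09) = 0.3127
−0.18·log₂(0.18) = 0.4453
Sum ≈ 2.3401 → 2.340 bits.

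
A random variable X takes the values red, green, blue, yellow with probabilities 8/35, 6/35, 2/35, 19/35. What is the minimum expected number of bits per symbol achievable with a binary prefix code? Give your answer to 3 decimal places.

1.686 bits/symbol

Repeatedly combine the two least-probable nodes; the expected code length is the sum of the merged weights.
merge 2/35 + 6/35 → 8/35
merge 8/35 + 8/35 → 16/35
merge 16/35 + 19/35 → 1
L = 8/35 + 16/35 + 1 = 59/35 ≈ 1.686 bits/symbol.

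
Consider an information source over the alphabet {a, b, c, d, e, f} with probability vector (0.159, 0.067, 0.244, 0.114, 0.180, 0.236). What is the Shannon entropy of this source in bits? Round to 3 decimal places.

2.474 bits

H = −Σ pᵢ log₂ pᵢ.
−0.159·log₂(0.159) = 0.4218
−0.067·log₂(0.067) = 0.2613
−0.244·log₂(0.244) = 0.4966
−0.114·log₂(0.114) = 0.3571
−0.180·log₂(0.180) = 0.4453
−0.236·log₂(0.236) = 0.4916
Sum ≈ 2.4737 → 2.474 bits.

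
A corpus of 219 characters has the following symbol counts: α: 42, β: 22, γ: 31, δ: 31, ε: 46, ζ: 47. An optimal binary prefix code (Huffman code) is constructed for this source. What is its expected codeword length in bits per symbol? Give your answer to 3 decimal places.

2.575 bits/symbol

Probabilities are the counts divided by 219.
Repeatedly combine the two least-probable nodes; the expected code length is the sum of the merged weights.
merge 22/219 + 31/219 → 53/219
merge 31/219 + 14/73 → 1/3
merge 46/219 + 47/219 → 31/73
merge 53/219 + 1/3 → 42/73
merge 31/73 + 42/73 → 1
L = 53/219 + 1/3 + 31/73 + 42/73 + 1 = 188/73 ≈ 2.575 bits/symbol.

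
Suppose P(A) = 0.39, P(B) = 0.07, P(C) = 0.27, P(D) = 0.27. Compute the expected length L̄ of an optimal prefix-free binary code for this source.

Repeatedly combine the two least-probable nodes; the expected code length is the sum of the merged weights.
merge 7/100 + 27/100 → 17/50
merge 27/100 + 17/50 → 61/100
merge 39/100 + 61/100 → 1
L = 17/50 + 61/100 + 1 = 39/20 = 1.95 bits/symbol.

1.95 bits/symbol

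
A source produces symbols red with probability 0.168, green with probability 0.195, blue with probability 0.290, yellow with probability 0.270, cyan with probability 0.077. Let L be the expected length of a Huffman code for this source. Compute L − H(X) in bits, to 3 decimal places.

0.040 bits

Entropy H = −Σ p log₂ p ≈ 2.2050 bits.
Huffman merges: 77/1000+21/125→49/200; 39/200+49/200→11/25; 27/100+29/100→14/25; 11/25+14/25→1. L = 449/200 ≈ 2.2450.
L − H = 2.2450 − 2.2050 = 0.040 bits.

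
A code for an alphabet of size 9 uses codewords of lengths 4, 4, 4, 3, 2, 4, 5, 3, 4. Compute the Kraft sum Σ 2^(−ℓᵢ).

With common denominator 2^5 = 32: Σ 2^(−ℓᵢ) = 2/32 + 2/32 + 2/32 + 4/32 + 8/32 + 2/32 + 1/32 + 4/32 + 2/32 = 27/32 = 0.84375.

0.84375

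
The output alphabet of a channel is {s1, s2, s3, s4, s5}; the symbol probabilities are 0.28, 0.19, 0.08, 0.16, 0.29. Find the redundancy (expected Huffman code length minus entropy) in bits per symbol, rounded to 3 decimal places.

Entropy H = −Σ p log₂ p ≈ 2.2019 bits.
Huffman merges: 2/25+4/25→6/25; 19/100+6/25→43/100; 7/25+29/100→57/100; 43/100+57/100→1. L = 56/25 ≈ 2.2400.
L − H = 2.2400 − 2.2019 = 0.038 bits.

0.038 bits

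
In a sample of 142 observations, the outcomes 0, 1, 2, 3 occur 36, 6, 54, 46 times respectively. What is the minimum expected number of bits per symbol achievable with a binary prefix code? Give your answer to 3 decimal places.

1.915 bits/symbol

Probabilities are the counts divided by 142.
Repeatedly combine the two least-probable nodes; the expected code length is the sum of the merged weights.
merge 3/71 + 18/71 → 21/71
merge 21/71 + 23/71 → 44/71
merge 27/71 + 44/71 → 1
L = 21/71 + 44/71 + 1 = 136/71 ≈ 1.915 bits/symbol.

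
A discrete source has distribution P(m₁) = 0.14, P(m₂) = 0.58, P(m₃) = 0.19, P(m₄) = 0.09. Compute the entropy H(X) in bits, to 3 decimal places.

H = −Σ pᵢ log₂ pᵢ.
−0.14·log₂(0.14) = 0.3971
−0.58·log₂(0.58) = 0.4558
−0.19·log₂(0.19) = 0.4552
−0.09·log₂(0.09) = 0.3127
Sum ≈ 1.6208 → 1.621 bits.

1.621 bits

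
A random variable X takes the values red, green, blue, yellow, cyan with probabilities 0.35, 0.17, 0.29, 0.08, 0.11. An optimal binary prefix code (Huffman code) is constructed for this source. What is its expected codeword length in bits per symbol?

2.19 bits/symbol

Repeatedly combine the two least-probable nodes; the expected code length is the sum of the merged weights.
merge 2/25 + 11/100 → 19/100
merge 17/100 + 19/100 → 9/25
merge 29/100 + 7/20 → 16/25
merge 9/25 + 16/25 → 1
L = 19/100 + 9/25 + 16/25 + 1 = 219/100 = 2.19 bits/symbol.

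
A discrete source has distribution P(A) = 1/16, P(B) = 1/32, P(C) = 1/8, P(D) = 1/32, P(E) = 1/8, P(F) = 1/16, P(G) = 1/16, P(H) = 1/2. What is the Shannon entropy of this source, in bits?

Each probability is a power of 1/2, so log₂(1/p) is an integer.
H = Σ p·log₂(1/p) = 1/16·4 + 1/32·5 + 1/8·3 + 1/32·5 + 1/8·3 + 1/16·4 + 1/16·4 + 1/2·1 = 2.3125 bits.

2.3125 bits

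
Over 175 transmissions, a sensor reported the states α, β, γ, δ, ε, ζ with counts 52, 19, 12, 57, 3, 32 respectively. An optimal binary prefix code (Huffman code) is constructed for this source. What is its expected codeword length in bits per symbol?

Probabilities are the counts divided by 175.
Repeatedly combine the two least-probable nodes; the expected code length is the sum of the merged weights.
merge 3/175 + 12/175 → 3/35
merge 3/35 + 19/175 → 34/175
merge 32/175 + 34/175 → 66/175
merge 52/175 + 57/175 → 109/175
merge 66/175 + 109/175 → 1
L = 3/35 + 34/175 + 66/175 + 109/175 + 1 = 57/25 = 2.28 bits/symbol.

2.28 bits/symbol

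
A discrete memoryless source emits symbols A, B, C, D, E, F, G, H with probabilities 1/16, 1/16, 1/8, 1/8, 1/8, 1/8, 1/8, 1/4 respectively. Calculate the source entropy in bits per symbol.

2.875 bits

Each probability is a power of 1/2, so log₂(1/p) is an integer.
H = Σ p·log₂(1/p) = 1/16·4 + 1/16·4 + 1/8·3 + 1/8·3 + 1/8·3 + 1/8·3 + 1/8·3 + 1/4·2 = 2.875 bits.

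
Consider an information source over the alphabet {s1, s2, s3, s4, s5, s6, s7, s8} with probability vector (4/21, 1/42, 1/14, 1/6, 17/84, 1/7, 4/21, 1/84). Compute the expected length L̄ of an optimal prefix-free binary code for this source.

Repeatedly combine the two least-probable nodes; the expected code length is the sum of the merged weights.
merge 1/84 + 1/42 → 1/28
merge 1/28 + 1/14 → 3/28
merge 3/28 + 1/7 → 1/4
merge 1/6 + 4/21 → 5/14
merge 4/21 + 17/84 → 11/28
merge 1/4 + 5/14 → 17/28
merge 11/28 + 17/28 → 1
L = 1/28 + 3/28 + 1/4 + 5/14 + 11/28 + 17/28 + 1 = 11/4 = 2.75 bits/symbol.

2.75 bits/symbol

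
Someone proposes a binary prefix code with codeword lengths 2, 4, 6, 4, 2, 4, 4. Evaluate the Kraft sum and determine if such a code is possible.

0.765625; yes

With common denominator 2^6 = 64: Σ 2^(−ℓᵢ) = 16/64 + 4/64 + 1/64 + 4/64 + 16/64 + 4/64 + 4/64 = 49/64 = 0.765625.
Kraft's inequality requires Σ ≤ 1; here Σ = 0.765625 ≤ 1, so such a prefix code exists.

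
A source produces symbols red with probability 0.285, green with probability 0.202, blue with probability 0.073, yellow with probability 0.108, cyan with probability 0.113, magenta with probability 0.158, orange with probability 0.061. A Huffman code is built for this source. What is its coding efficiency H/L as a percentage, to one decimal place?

99.2%

Entropy H = −Σ p log₂ p ≈ 2.6269 bits.
Huffman merges: 61/1000+73/1000→67/500; 27/250+113/1000→221/1000; 67/500+79/500→73/250; 101/500+221/1000→423/1000; 57/200+73/250→577/1000; 423/1000+577/1000→1. L = 2647/1000 ≈ 2.6470.
Efficiency = H/L = 2.6269/2.6470 = 99.2%.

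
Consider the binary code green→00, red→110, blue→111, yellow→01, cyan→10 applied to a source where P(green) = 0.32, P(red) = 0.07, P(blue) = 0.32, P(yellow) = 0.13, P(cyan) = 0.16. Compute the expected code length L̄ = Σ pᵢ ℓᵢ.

L̄ = Σ pᵢ·ℓᵢ = 0.32·2 + 0.07·3 + 0.32·3 + 0.13·2 + 0.16·2 = 2.39 bits/symbol.

2.39 bits/symbol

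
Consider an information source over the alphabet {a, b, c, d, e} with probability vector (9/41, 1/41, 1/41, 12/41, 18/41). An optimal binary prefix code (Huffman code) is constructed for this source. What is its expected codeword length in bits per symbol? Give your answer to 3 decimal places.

1.878 bits/symbol

Repeatedly combine the two least-probable nodes; the expected code length is the sum of the merged weights.
merge 1/41 + 1/41 → 2/41
merge 2/41 + 9/41 → 11/41
merge 11/41 + 12/41 → 23/41
merge 18/41 + 23/41 → 1
L = 2/41 + 11/41 + 23/41 + 1 = 77/41 ≈ 1.878 bits/symbol.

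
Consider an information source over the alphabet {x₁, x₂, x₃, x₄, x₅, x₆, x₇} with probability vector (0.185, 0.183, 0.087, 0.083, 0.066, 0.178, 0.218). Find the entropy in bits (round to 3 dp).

2.684 bits

H = −Σ pᵢ log₂ pᵢ.
−0.185·log₂(0.185) = 0.4504
−0.183·log₂(0.183) = 0.4484
−0.087·log₂(0.087) = 0.3065
−0.083·log₂(0.083) = 0.2980
−0.066·log₂(0.066) = 0.2588
−0.178·log₂(0.178) = 0.4432
−0.218·log₂(0.218) = 0.4791
Sum ≈ 2.6844 → 2.684 bits.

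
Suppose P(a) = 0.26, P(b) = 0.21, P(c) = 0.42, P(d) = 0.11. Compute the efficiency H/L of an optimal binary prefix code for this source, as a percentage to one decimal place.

97.6%

Entropy H = −Σ p log₂ p ≈ 1.8540 bits.
Huffman merges: 11/100+21/100→8/25; 13/50+8/25→29/50; 21/50+29/50→1. L = 19/10 ≈ 1.9000.
Efficiency = H/L = 1.8540/1.9000 = 97.6%.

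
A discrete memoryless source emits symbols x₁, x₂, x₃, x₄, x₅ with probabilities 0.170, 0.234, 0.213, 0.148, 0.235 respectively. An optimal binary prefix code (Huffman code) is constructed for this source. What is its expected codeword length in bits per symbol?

2.318 bits/symbol

Repeatedly combine the two least-probable nodes; the expected code length is the sum of the merged weights.
merge 37/250 + 17/100 → 159/500
merge 213/1000 + 117/500 → 447/1000
merge 47/200 + 159/500 → 553/1000
merge 447/1000 + 553/1000 → 1
L = 159/500 + 447/1000 + 553/1000 + 1 = 1159/500 = 2.318 bits/symbol.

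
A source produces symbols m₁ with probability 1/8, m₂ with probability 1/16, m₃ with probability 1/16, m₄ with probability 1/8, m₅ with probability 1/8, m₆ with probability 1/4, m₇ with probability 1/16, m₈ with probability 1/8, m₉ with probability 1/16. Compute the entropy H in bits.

3 bits

Each probability is a power of 1/2, so log₂(1/p) is an integer.
H = Σ p·log₂(1/p) = 1/8·3 + 1/16·4 + 1/16·4 + 1/8·3 + 1/8·3 + 1/4·2 + 1/16·4 + 1/8·3 + 1/16·4 = 3 bits.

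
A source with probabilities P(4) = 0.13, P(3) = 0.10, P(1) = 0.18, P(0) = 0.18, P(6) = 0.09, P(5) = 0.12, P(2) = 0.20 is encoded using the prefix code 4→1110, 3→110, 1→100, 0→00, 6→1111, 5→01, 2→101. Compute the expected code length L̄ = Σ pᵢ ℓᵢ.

2.92 bits/symbol

L̄ = Σ pᵢ·ℓᵢ = 0.13·4 + 0.10·3 + 0.18·3 + 0.18·2 + 0.09·4 + 0.12·2 + 0.20·3 = 2.92 bits/symbol.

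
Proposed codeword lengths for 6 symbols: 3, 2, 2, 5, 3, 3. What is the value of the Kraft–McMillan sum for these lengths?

With common denominator 2^5 = 32: Σ 2^(−ℓᵢ) = 4/32 + 8/32 + 8/32 + 1/32 + 4/32 + 4/32 = 29/32 = 0.90625.

0.90625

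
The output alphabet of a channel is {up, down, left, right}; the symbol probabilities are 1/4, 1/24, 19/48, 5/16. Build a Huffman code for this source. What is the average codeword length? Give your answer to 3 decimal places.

Repeatedly combine the two least-probable nodes; the expected code length is the sum of the merged weights.
merge 1/24 + 1/4 → 7/24
merge 7/24 + 5/16 → 29/48
merge 19/48 + 29/48 → 1
L = 7/24 + 29/48 + 1 = 91/48 ≈ 1.896 bits/symbol.

1.896 bits/symbol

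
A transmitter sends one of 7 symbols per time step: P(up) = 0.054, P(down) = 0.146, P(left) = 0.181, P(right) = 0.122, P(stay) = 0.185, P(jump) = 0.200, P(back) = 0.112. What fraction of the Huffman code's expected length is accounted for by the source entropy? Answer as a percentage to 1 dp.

Entropy H = −Σ p log₂ p ≈ 2.7178 bits.
Huffman merges: 27/500+14/125→83/500; 61/500+73/500→67/250; 83/500+181/1000→347/1000; 37/200+1/5→77/200; 67/250+347/1000→123/200; 77/200+123/200→1. L = 2781/1000 ≈ 2.7810.
Efficiency = H/L = 2.7178/2.7810 = 97.7%.

97.7%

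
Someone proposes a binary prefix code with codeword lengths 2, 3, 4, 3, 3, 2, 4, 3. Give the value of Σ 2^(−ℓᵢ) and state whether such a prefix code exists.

1.125; no

With common denominator 2^4 = 16: Σ 2^(−ℓᵢ) = 4/16 + 2/16 + 1/16 + 2/16 + 2/16 + 4/16 + 1/16 + 2/16 = 18/16 = 1.125.
Kraft's inequality requires Σ ≤ 1; here Σ = 1.125 > 1, so no such prefix code exists.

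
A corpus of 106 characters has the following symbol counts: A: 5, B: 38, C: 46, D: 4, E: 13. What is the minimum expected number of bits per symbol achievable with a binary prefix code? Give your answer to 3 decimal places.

Probabilities are the counts divided by 106.
Repeatedly combine the two least-probable nodes; the expected code length is the sum of the merged weights.
merge 2/53 + 5/106 → 9/106
merge 9/106 + 13/106 → 11/53
merge 11/53 + 19/53 → 30/53
merge 23/53 + 30/53 → 1
L = 9/106 + 11/53 + 30/53 + 1 = 197/106 ≈ 1.858 bits/symbol.

1.858 bits/symbol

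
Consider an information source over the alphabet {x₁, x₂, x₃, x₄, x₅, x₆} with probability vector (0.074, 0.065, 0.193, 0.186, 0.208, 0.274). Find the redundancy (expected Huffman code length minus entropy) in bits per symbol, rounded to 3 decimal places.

Entropy H = −Σ p log₂ p ≈ 2.4267 bits.
Huffman merges: 13/200+37/500→139/1000; 139/1000+93/500→13/40; 193/1000+26/125→401/1000; 137/500+13/40→599/1000; 401/1000+599/1000→1. L = 308/125 ≈ 2.4640.
L − H = 2.4640 − 2.4267 = 0.037 bits.

0.037 bits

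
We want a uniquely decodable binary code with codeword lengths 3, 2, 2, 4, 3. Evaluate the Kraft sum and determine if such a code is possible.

0.8125; yes

With common denominator 2^4 = 16: Σ 2^(−ℓᵢ) = 2/16 + 4/16 + 4/16 + 1/16 + 2/16 = 13/16 = 0.8125.
Kraft's inequality requires Σ ≤ 1; here Σ = 0.8125 ≤ 1, so such a prefix code exists.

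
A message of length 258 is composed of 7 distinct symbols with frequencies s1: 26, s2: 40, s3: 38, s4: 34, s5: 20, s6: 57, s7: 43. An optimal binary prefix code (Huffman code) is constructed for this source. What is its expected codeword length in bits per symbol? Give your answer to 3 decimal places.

2.779 bits/symbol

Probabilities are the counts divided by 258.
Repeatedly combine the two least-probable nodes; the expected code length is the sum of the merged weights.
merge 10/129 + 13/129 → 23/129
merge 17/129 + 19/129 → 12/43
merge 20/129 + 1/6 → 83/258
merge 23/129 + 19/86 → 103/258
merge 12/43 + 83/258 → 155/258
merge 103/258 + 155/258 → 1
L = 23/129 + 12/43 + 83/258 + 103/258 + 155/258 + 1 = 239/86 ≈ 2.779 bits/symbol.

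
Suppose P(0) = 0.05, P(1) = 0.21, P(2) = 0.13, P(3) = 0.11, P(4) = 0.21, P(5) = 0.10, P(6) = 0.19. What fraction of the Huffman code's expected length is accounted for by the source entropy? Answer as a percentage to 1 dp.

Entropy H = −Σ p log₂ p ≈ 2.6821 bits.
Huffman merges: 1/20+1/10→3/20; 11/100+13/100→6/25; 3/20+19/100→17/50; 21/100+21/100→21/50; 6/25+17/50→29/50; 21/50+29/50→1. L = 273/100 ≈ 2.7300.
Efficiency = H/L = 2.6821/2.7300 = 98.2%.

98.2%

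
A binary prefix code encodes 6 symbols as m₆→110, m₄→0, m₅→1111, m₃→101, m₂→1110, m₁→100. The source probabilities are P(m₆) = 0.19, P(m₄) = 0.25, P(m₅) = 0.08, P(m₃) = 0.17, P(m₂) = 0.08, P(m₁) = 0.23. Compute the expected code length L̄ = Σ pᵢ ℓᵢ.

2.66 bits/symbol

L̄ = Σ pᵢ·ℓᵢ = 0.19·3 + 0.25·1 + 0.08·4 + 0.17·3 + 0.08·4 + 0.23·3 = 2.66 bits/symbol.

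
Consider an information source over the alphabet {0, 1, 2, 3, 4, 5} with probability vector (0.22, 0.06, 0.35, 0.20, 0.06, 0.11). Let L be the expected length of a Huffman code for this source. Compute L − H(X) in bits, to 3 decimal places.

0.038 bits

Entropy H = −Σ p log₂ p ≈ 2.3124 bits.
Huffman merges: 3/50+3/50→3/25; 11/100+3/25→23/100; 1/5+11/50→21/50; 23/100+7/20→29/50; 21/50+29/50→1. L = 47/20 ≈ 2.3500.
L − H = 2.3500 − 2.3124 = 0.038 bits.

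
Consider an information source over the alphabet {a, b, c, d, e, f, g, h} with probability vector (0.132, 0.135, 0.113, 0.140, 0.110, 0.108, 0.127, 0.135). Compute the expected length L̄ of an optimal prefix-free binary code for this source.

Repeatedly combine the two least-probable nodes; the expected code length is the sum of the merged weights.
merge 27/250 + 11/100 → 109/500
merge 113/1000 + 127/1000 → 6/25
merge 33/250 + 27/200 → 267/1000
merge 27/200 + 7/50 → 11/40
merge 109/500 + 6/25 → 229/500
merge 267/1000 + 11/40 → 271/500
merge 229/500 + 271/500 → 1
L = 109/500 + 6/25 + 267/1000 + 11/40 + 229/500 + 271/500 + 1 = 3 bits/symbol.

3 bits/symbol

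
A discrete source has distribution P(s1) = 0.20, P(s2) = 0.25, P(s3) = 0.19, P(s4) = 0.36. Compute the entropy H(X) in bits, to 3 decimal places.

H = −Σ pᵢ log₂ pᵢ.
−0.20·log₂(0.20) = 0.4644
−0.25·log₂(0.25) = 0.5000
−0.19·log₂(0.19) = 0.4552
−0.36·log₂(0.36) = 0.5306
Sum ≈ 1.9502 → 1.950 bits.

1.950 bits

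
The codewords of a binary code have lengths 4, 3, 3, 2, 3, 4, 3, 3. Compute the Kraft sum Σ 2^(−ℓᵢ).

With common denominator 2^4 = 16: Σ 2^(−ℓᵢ) = 1/16 + 2/16 + 2/16 + 4/16 + 2/16 + 1/16 + 2/16 + 2/16 = 16/16 = 1.

1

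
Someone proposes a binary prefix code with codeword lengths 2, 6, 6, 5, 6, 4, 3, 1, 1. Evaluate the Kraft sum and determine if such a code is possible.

1.515625; no

With common denominator 2^6 = 64: Σ 2^(−ℓᵢ) = 16/64 + 1/64 + 1/64 + 2/64 + 1/64 + 4/64 + 8/64 + 32/64 + 32/64 = 97/64 = 1.515625.
Kraft's inequality requires Σ ≤ 1; here Σ = 1.515625 > 1, so no such prefix code exists.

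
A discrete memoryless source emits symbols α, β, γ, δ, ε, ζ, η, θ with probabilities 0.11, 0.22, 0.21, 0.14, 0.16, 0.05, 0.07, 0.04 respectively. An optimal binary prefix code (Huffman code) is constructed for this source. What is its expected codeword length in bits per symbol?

Repeatedly combine the two least-probable nodes; the expected code length is the sum of the merged weights.
merge 1/25 + 1/20 → 9/100
merge 7/100 + 9/100 → 4/25
merge 11/100 + 7/50 → 1/4
merge 4/25 + 4/25 → 8/25
merge 21/100 + 11/50 → 43/100
merge 1/4 + 8/25 → 57/100
merge 43/100 + 57/100 → 1
L = 9/100 + 4/25 + 1/4 + 8/25 + 43/100 + 57/100 + 1 = 141/50 = 2.82 bits/symbol.

2.82 bits/symbol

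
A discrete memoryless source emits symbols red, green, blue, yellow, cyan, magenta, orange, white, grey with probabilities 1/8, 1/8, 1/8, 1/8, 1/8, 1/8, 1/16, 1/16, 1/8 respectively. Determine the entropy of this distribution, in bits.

Each probability is a power of 1/2, so log₂(1/p) is an integer.
H = Σ p·log₂(1/p) = 1/8·3 + 1/8·3 + 1/8·3 + 1/8·3 + 1/8·3 + 1/8·3 + 1/16·4 + 1/16·4 + 1/8·3 = 3.125 bits.

3.125 bits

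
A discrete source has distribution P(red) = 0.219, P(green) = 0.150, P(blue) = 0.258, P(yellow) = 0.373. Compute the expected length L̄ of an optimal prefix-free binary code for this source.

Repeatedly combine the two least-probable nodes; the expected code length is the sum of the merged weights.
merge 3/20 + 219/1000 → 369/1000
merge 129/500 + 369/1000 → 627/1000
merge 373/1000 + 627/1000 → 1
L = 369/1000 + 627/1000 + 1 = 499/250 = 1.996 bits/symbol.

1.996 bits/symbol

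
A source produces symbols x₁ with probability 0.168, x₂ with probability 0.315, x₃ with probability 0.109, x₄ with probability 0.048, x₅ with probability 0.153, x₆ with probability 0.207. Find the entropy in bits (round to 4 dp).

2.4009 bits

H = −Σ pᵢ log₂ pᵢ.
−0.168·log₂(0.168) = 0.4323
−0.315·log₂(0.315) = 0.5250
−0.109·log₂(0.109) = 0.3485
−0.048·log₂(0.048) = 0.2103
−0.153·log₂(0.153) = 0.4144
−0.207·log₂(0.207) = 0.4704
Sum ≈ 2.4009 → 2.4009 bits.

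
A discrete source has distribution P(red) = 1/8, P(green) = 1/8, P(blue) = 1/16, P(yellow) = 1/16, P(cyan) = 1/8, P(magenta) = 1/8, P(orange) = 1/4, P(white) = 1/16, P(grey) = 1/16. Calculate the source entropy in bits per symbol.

Each probability is a power of 1/2, so log₂(1/p) is an integer.
H = Σ p·log₂(1/p) = 1/8·3 + 1/8·3 + 1/16·4 + 1/16·4 + 1/8·3 + 1/8·3 + 1/4·2 + 1/16·4 + 1/16·4 = 3 bits.

3 bits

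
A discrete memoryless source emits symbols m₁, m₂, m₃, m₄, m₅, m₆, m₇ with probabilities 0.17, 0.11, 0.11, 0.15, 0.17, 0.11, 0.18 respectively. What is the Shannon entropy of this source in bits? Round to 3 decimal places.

H = −Σ pᵢ log₂ pᵢ.
−0.17·log₂(0.17) = 0.4346
−0.11·log₂(0.11) = 0.3503
−0.11·log₂(0.11) = 0.3503
−0.15·log₂(0.15) = 0.4105
−0.17·log₂(0.17) = 0.4346
−0.11·log₂(0.11) = 0.3503
−0.18·log₂(0.18) = 0.4453
Sum ≈ 2.7759 → 2.776 bits.

2.776 bits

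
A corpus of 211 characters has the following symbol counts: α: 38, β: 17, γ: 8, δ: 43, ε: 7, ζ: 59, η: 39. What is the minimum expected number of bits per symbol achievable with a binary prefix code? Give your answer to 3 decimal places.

2.555 bits/symbol

Probabilities are the counts divided by 211.
Repeatedly combine the two least-probable nodes; the expected code length is the sum of the merged weights.
merge 7/211 + 8/211 → 15/211
merge 15/211 + 17/211 → 32/211
merge 32/211 + 38/211 → 70/211
merge 39/211 + 43/211 → 82/211
merge 59/211 + 70/211 → 129/211
merge 82/211 + 129/211 → 1
L = 15/211 + 32/211 + 70/211 + 82/211 + 129/211 + 1 = 539/211 ≈ 2.555 bits/symbol.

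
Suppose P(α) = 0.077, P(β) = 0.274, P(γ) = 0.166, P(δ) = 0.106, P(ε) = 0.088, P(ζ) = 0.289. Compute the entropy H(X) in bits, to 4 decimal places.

H = −Σ pᵢ log₂ pᵢ.
−0.077·log₂(0.077) = 0.2848
−0.274·log₂(0.274) = 0.5118
−0.166·log₂(0.166) = 0.4301
−0.106·log₂(0.106) = 0.3432
−0.088·log₂(0.088) = 0.3086
−0.289·log₂(0.289) = 0.5176
Sum ≈ 2.3960 → 2.3960 bits.

2.3960 bits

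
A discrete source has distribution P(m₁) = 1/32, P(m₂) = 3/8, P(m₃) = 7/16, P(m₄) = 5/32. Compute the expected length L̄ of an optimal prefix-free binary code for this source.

Repeatedly combine the two least-probable nodes; the expected code length is the sum of the merged weights.
merge 1/32 + 5/32 → 3/16
merge 3/16 + 3/8 → 9/16
merge 7/16 + 9/16 → 1
L = 3/16 + 9/16 + 1 = 7/4 = 1.75 bits/symbol.

1.75 bits/symbol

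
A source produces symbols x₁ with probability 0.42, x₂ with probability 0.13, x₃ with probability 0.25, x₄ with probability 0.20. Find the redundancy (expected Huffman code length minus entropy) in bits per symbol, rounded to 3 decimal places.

0.037 bits

Entropy H = −Σ p log₂ p ≈ 1.8727 bits.
Huffman merges: 13/100+1/5→33/100; 1/4+33/100→29/50; 21/50+29/50→1. L = 191/100 ≈ 1.9100.
L − H = 1.9100 − 1.8727 = 0.037 bits.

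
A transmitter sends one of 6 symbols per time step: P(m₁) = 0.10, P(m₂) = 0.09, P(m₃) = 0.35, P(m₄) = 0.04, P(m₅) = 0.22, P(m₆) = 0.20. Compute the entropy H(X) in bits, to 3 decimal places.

2.306 bits

H = −Σ pᵢ log₂ pᵢ.
−0.10·log₂(0.10) = 0.3322
−0.09·log₂(0.09) = 0.3127
−0.35·log₂(0.35) = 0.5301
−0.04·log₂(0.04) = 0.1858
−0.22·log₂(0.22) = 0.4806
−0.20·log₂(0.20) = 0.4644
Sum ≈ 2.3057 → 2.306 bits.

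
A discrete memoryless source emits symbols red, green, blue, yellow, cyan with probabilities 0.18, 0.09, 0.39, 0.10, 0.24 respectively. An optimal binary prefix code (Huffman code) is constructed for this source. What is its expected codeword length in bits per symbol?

2.17 bits/symbol

Repeatedly combine the two least-probable nodes; the expected code length is the sum of the merged weights.
merge 9/100 + 1/10 → 19/100
merge 9/50 + 19/100 → 37/100
merge 6/25 + 37/100 → 61/100
merge 39/100 + 61/100 → 1
L = 19/100 + 37/100 + 61/100 + 1 = 217/100 = 2.17 bits/symbol.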